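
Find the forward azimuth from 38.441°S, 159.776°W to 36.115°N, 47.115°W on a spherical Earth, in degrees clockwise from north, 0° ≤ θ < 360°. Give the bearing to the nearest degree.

Δλ = -47.115 − -159.776 = 112.661°.
θ = atan2( sin Δλ · cos φ₂ , cos φ₁ · sin φ₂ − sin φ₁ · cos φ₂ · cos Δλ )
  = atan2(0.74547, 0.26815) = 70.216° → normalised to [0°, 360°): 70.216°.

70°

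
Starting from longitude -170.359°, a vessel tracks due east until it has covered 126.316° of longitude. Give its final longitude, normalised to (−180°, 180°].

Start at -170.359°; shift +126.316° → -44.043°.
-44.043° already lies in (−180°, 180°].

-44.043°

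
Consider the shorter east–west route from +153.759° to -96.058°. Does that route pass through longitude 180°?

Naïve |-96.058 − 153.759| = 249.817° > 180°, so the shorter arc goes the other way round — across 180°.
Signed shortest Δλ = ((-96.058 − 153.759 + 180) mod 360) − 180 = 110.183°.
Going east by 110.183° from +153.759° passes through 180° before reaching -96.058°.

Yes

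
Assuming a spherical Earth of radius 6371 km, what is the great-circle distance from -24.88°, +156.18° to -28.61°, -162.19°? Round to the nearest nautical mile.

Δλ = -162.19 − 156.18 = -318.37°; wrapped into (−180°, 180°]: 41.63°.
Δφ = -28.61 − -24.88 = -3.73°.
a = sin²(Δφ/2) + cos φ₁ · cos φ₂ · sin²(Δλ/2) = 0.101627.
c = 2·atan2(√a, √(1−a)) = 0.64891 rad → d = 6371·c ≈ 4134.18 km ≈ 2232.28 nmi.

2232 nmi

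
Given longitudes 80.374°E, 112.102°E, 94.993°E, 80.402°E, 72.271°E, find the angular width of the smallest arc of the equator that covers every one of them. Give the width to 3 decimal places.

39.831°

Sort the longitudes: +72.271°, +80.374°, +80.402°, +94.993°, +112.102°.
Eastward gaps between consecutive values (wrapping around): 8.103°, 0.028°, 14.591°, 17.109°, 320.169°.
Largest gap = 320.169° ⇒ minimal covering band is its complement: 360° − 320.169° = 39.831°.
Band runs from +72.271° eastward to +112.102°.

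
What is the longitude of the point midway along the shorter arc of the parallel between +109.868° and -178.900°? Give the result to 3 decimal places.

Signed shortest Δλ from +109.868° to -178.900° is +71.232°.
Midpoint longitude = +109.868° + (+71.232°)/2 = +109.868° + 35.616° = +145.484°.
(The naïve average (+109.868 + -178.900)/2 = -34.516° is on the wrong side of the globe.)

+145.484°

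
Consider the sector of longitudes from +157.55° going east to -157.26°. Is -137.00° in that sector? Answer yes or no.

Band width going east from +157.55° to -157.26°: ((-157.26 − 157.55) mod 360) = 45.19°.
Offset of -137.00° east of the west edge: ((-137.00 − 157.55) mod 360) = 65.45°.
65.45° > 45.19° ⇒ outside.

No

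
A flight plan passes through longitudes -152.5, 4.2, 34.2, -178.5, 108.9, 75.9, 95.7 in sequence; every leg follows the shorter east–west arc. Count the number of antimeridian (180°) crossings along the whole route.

2

Leg 1: -152.5° → +4.2°, shortest Δλ = 156.7° (east) — does not cross 180°.
Leg 2: +4.2° → +34.2°, shortest Δλ = 30.0° (east) — does not cross 180°.
Leg 3: +34.2° → -178.5°, shortest Δλ = 147.3° (east) — crosses 180°.
Leg 4: -178.5° → +108.9°, shortest Δλ = -72.6° (west) — crosses 180°.
Leg 5: +108.9° → +75.9°, shortest Δλ = -33.0° (west) — does not cross 180°.
Leg 6: +75.9° → +95.7°, shortest Δλ = 19.8° (east) — does not cross 180°.
Total crossings: 2.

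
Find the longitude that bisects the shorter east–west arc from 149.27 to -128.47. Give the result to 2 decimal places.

-169.60°

Signed shortest Δλ from +149.27° to -128.47° is +82.26°.
Midpoint longitude = +149.27° + (+82.26°)/2 = +149.27° + 41.13° = +190.40°.
Normalise into (−180°, 180°]: -169.60°.
(The naïve average (+149.27 + -128.47)/2 = 10.4° is on the wrong side of the globe.)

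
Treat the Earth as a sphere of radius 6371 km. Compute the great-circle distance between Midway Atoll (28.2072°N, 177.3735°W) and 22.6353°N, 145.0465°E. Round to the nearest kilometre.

3809 km

Δλ = 145.0465 − -177.3735 = 322.4200°; wrapped into (−180°, 180°]: -37.5800°.
Δφ = 22.6353 − 28.2072 = -5.5719°.
a = sin²(Δφ/2) + cos φ₁ · cos φ₂ · sin²(Δλ/2) = 0.086748.
c = 2·atan2(√a, √(1−a)) = 0.59793 rad → d = 6371·c ≈ 3809.40 km.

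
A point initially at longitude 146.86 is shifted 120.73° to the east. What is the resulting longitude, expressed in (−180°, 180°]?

-92.41°

Start at +146.86°; shift +120.73° → +267.59°.
+267.59° lies outside (−180°, 180°]; subtract 360° → -92.41°.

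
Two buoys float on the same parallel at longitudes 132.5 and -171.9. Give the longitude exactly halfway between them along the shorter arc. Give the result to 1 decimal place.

+160.3°

Signed shortest Δλ from +132.5° to -171.9° is +55.6°.
Midpoint longitude = +132.5° + (+55.6°)/2 = +132.5° + 27.8° = +160.3°.
(The naïve average (+132.5 + -171.9)/2 = -19.7° is on the wrong side of the globe.)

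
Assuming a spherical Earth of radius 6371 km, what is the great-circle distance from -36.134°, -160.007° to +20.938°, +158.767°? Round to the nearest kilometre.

Δλ = 158.767 − -160.007 = 318.774°; wrapped into (−180°, 180°]: -41.226°.
Δφ = 20.938 − -36.134 = 57.072°.
a = sin²(Δφ/2) + cos φ₁ · cos φ₂ · sin²(Δλ/2) = 0.321698.
c = 2·atan2(√a, √(1−a)) = 1.20617 rad → d = 6371·c ≈ 7684.49 km.

7684 km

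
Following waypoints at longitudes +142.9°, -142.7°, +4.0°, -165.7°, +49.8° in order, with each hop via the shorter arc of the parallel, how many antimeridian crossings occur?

2

Leg 1: +142.9° → -142.7°, shortest Δλ = 74.4° (east) — crosses 180°.
Leg 2: -142.7° → +4.0°, shortest Δλ = 146.7° (east) — does not cross 180°.
Leg 3: +4.0° → -165.7°, shortest Δλ = -169.7° (west) — does not cross 180°.
Leg 4: -165.7° → +49.8°, shortest Δλ = -144.5° (west) — crosses 180°.
Total crossings: 2.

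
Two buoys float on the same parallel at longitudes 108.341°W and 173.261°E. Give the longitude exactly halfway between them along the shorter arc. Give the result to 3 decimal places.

Signed shortest Δλ from -108.341° to +173.261° is -78.398°.
Midpoint longitude = -108.341° + (-78.398°)/2 = -108.341° − 39.199° = -147.540°.
(The naïve average (-108.341 + +173.261)/2 = 32.46° is on the wrong side of the globe.)

147.540°W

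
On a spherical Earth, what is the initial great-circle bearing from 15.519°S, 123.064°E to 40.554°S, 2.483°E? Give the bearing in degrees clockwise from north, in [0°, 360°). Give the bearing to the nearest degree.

222°

Δλ = 2.483 − 123.064 = -120.581°.
θ = atan2( sin Δλ · cos φ₂ , cos φ₁ · sin φ₂ − sin φ₁ · cos φ₂ · cos Δλ )
  = atan2(-0.65411, -0.72988) = -138.134° → normalised to [0°, 360°): 221.866°.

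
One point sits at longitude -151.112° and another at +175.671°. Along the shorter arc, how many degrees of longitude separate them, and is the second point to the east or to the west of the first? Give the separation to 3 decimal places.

Raw difference: 175.671 − -151.112 = 326.783°.
Normalise into (−180°, 180°]: 326.783° − 360° = -33.217°.
Negative ⇒ the second point lies to the west; separation 33.217°.

33.217° west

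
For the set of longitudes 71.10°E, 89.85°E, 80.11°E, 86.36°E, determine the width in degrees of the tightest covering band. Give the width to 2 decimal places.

18.75°

Sort the longitudes: +71.10°, +80.11°, +86.36°, +89.85°.
Eastward gaps between consecutive values (wrapping around): 9.01°, 6.25°, 3.49°, 341.25°.
Largest gap = 341.25° ⇒ minimal covering band is its complement: 360° − 341.25° = 18.75°.
Band runs from +71.10° eastward to +89.85°.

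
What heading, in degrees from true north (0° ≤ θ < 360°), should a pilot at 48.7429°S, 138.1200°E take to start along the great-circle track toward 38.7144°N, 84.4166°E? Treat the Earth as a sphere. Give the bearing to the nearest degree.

320°

Δλ = 84.4166 − 138.1200 = -53.7034°.
θ = atan2( sin Δλ · cos φ₂ , cos φ₁ · sin φ₂ − sin φ₁ · cos φ₂ · cos Δλ )
  = atan2(-0.62887, 0.75967) = -39.619° → normalised to [0°, 360°): 320.381°.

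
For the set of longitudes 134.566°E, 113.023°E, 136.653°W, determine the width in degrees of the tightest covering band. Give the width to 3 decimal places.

Sort the longitudes: -136.653°, +113.023°, +134.566°.
Eastward gaps between consecutive values (wrapping around): 249.676°, 21.543°, 88.781°.
Largest gap = 249.676° ⇒ minimal covering band is its complement: 360° − 249.676° = 110.324°.
Band runs from +113.023° eastward to -136.653°, crossing the antimeridian.

110.324°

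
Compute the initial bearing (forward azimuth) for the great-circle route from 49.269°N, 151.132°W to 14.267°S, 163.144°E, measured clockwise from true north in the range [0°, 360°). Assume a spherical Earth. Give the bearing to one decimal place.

225.9°

Δλ = 163.144 − -151.132 = 314.276°; wrapped into (−180°, 180°]: -45.724°.
θ = atan2( sin Δλ · cos φ₂ , cos φ₁ · sin φ₂ − sin φ₁ · cos φ₂ · cos Δλ )
  = atan2(-0.69390, -0.67351) = -134.145° → normalised to [0°, 360°): 225.855°.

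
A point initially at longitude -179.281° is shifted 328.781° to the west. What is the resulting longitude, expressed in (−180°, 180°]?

Start at -179.281°; shift −328.781° → -508.062°.
-508.062° lies outside (−180°, 180°]; add 360° → -148.062°.

-148.062°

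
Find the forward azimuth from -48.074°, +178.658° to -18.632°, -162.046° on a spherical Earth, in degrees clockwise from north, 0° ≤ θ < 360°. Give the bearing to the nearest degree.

Δλ = -162.046 − 178.658 = -340.704°; wrapped into (−180°, 180°]: 19.296°.
θ = atan2( sin Δλ · cos φ₂ , cos φ₁ · sin φ₂ − sin φ₁ · cos φ₂ · cos Δλ )
  = atan2(0.31313, 0.45194) = 34.717° → normalised to [0°, 360°): 34.717°.

35°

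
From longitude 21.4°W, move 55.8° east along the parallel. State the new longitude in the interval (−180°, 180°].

Start at -21.4°; shift +55.8° → +34.4°.
+34.4° already lies in (−180°, 180°].

34.4°E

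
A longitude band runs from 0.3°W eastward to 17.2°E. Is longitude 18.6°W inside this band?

Band width going east from -0.3° to +17.2°: ((17.2 − -0.3) mod 360) = 17.5°.
Offset of -18.6° east of the west edge: ((-18.6 − -0.3) mod 360) = 341.7°.
341.7° > 17.5° ⇒ outside.

No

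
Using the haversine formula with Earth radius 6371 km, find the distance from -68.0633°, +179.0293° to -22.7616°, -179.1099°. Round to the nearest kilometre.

Δλ = -179.1099 − 179.0293 = -358.1392°; wrapped into (−180°, 180°]: 1.8608°.
Δφ = -22.7616 − -68.0633 = 45.3017°.
a = sin²(Δφ/2) + cos φ₁ · cos φ₂ · sin²(Δλ/2) = 0.148404.
c = 2·atan2(√a, √(1−a)) = 0.79092 rad → d = 6371·c ≈ 5038.95 km.

5039 km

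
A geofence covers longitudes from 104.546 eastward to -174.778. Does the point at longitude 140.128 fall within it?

Yes

Band width going east from +104.546° to -174.778°: ((-174.778 − 104.546) mod 360) = 80.676°.
Offset of +140.128° east of the west edge: ((140.128 − 104.546) mod 360) = 35.582°.
35.582° ≤ 80.676° ⇒ inside.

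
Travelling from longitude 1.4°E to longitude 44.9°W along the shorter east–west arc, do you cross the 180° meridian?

Signed shortest Δλ = ((-44.9 − 1.4 + 180) mod 360) − 180 = -46.3°.
Going west by 46.3° from +1.4° reaches -44.9° without touching 180°.

No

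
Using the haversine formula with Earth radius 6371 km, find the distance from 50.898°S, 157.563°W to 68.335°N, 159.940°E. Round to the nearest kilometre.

Δλ = 159.940 − -157.563 = 317.503°; wrapped into (−180°, 180°]: -42.497°.
Δφ = 68.335 − -50.898 = 119.233°.
a = sin²(Δφ/2) + cos φ₁ · cos φ₂ · sin²(Δλ/2) = 0.774764.
c = 2·atan2(√a, √(1−a)) = 2.15259 rad → d = 6371·c ≈ 13714.18 km.

13714 km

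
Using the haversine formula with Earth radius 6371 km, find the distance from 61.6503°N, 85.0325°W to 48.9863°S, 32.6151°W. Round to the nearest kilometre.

13154 km

Δλ = -32.6151 − -85.0325 = 52.4174°.
Δφ = -48.9863 − 61.6503 = -110.6366°.
a = sin²(Δφ/2) + cos φ₁ · cos φ₂ · sin²(Δλ/2) = 0.737000.
c = 2·atan2(√a, √(1−a)) = 2.06462 rad → d = 6371·c ≈ 13153.72 km.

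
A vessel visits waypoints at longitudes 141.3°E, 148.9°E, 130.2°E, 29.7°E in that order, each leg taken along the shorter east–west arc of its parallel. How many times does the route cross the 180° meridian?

0

Leg 1: +141.3° → +148.9°, shortest Δλ = 7.6° (east) — does not cross 180°.
Leg 2: +148.9° → +130.2°, shortest Δλ = -18.7° (west) — does not cross 180°.
Leg 3: +130.2° → +29.7°, shortest Δλ = -100.5° (west) — does not cross 180°.
Total crossings: 0.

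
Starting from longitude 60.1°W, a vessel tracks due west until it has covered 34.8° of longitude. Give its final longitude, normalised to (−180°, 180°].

94.9°W

Start at -60.1°; shift −34.8° → -94.9°.
-94.9° already lies in (−180°, 180°].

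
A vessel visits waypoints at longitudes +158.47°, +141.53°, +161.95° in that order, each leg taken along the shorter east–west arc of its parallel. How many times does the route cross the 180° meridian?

0

Leg 1: +158.47° → +141.53°, shortest Δλ = -16.94° (west) — does not cross 180°.
Leg 2: +141.53° → +161.95°, shortest Δλ = 20.42° (east) — does not cross 180°.
Total crossings: 0.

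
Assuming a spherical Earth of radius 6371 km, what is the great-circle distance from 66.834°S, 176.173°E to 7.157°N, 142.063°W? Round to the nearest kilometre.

8876 km

Δλ = -142.063 − 176.173 = -318.236°; wrapped into (−180°, 180°]: 41.764°.
Δφ = 7.157 − -66.834 = 73.991°.
a = sin²(Δφ/2) + cos φ₁ · cos φ₂ · sin²(Δλ/2) = 0.411698.
c = 2·atan2(√a, √(1−a)) = 1.39326 rad → d = 6371·c ≈ 8876.47 km.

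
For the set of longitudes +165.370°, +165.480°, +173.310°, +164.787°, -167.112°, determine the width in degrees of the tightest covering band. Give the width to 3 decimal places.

Sort the longitudes: -167.112°, +164.787°, +165.370°, +165.480°, +173.310°.
Eastward gaps between consecutive values (wrapping around): 331.899°, 0.583°, 0.110°, 7.830°, 19.578°.
Largest gap = 331.899° ⇒ minimal covering band is its complement: 360° − 331.899° = 28.101°.
Band runs from +164.787° eastward to -167.112°, crossing the antimeridian.

28.101°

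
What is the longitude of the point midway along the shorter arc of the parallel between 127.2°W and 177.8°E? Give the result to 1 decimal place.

Signed shortest Δλ from -127.2° to +177.8° is -55.0°.
Midpoint longitude = -127.2° + (-55.0°)/2 = -127.2° − 27.5° = -154.7°.
(The naïve average (-127.2 + +177.8)/2 = 25.3° is on the wrong side of the globe.)

154.7°W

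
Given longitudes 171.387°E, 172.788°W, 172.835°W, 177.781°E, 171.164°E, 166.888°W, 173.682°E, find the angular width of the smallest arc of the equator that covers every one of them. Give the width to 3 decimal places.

21.948°

Sort the longitudes: -172.835°, -172.788°, -166.888°, +171.164°, +171.387°, +173.682°, +177.781°.
Eastward gaps between consecutive values (wrapping around): 0.047°, 5.900°, 338.052°, 0.223°, 2.295°, 4.099°, 9.384°.
Largest gap = 338.052° ⇒ minimal covering band is its complement: 360° − 338.052° = 21.948°.
Band runs from +171.164° eastward to -166.888°, crossing the antimeridian.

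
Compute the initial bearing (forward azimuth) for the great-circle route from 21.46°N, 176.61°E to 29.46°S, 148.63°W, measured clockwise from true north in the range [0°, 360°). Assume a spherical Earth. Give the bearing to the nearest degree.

145°

Δλ = -148.63 − 176.61 = -325.24°; wrapped into (−180°, 180°]: 34.76°.
θ = atan2( sin Δλ · cos φ₂ , cos φ₁ · sin φ₂ − sin φ₁ · cos φ₂ · cos Δλ )
  = atan2(0.49642, -0.71942) = 145.393° → normalised to [0°, 360°): 145.393°.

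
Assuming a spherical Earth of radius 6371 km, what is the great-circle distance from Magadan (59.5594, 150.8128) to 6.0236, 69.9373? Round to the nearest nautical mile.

4815 nmi

Δλ = 69.9373 − 150.8128 = -80.8755°.
Δφ = 6.0236 − 59.5594 = -53.5358°.
a = sin²(Δφ/2) + cos φ₁ · cos φ₂ · sin²(Δλ/2) = 0.414813.
c = 2·atan2(√a, √(1−a)) = 1.39959 rad → d = 6371·c ≈ 8916.77 km ≈ 4814.67 nmi.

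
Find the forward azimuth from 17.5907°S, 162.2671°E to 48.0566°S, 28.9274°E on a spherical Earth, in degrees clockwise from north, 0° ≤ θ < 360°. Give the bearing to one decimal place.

Δλ = 28.9274 − 162.2671 = -133.3397°.
θ = atan2( sin Δλ · cos φ₂ , cos φ₁ · sin φ₂ − sin φ₁ · cos φ₂ · cos Δλ )
  = atan2(-0.48612, -0.84766) = -150.166° → normalised to [0°, 360°): 209.834°.

209.8°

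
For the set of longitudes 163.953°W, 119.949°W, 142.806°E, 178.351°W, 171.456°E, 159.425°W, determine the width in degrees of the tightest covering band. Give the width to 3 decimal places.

97.245°

Sort the longitudes: -178.351°, -163.953°, -159.425°, -119.949°, +142.806°, +171.456°.
Eastward gaps between consecutive values (wrapping around): 14.398°, 4.528°, 39.476°, 262.755°, 28.650°, 10.193°.
Largest gap = 262.755° ⇒ minimal covering band is its complement: 360° − 262.755° = 97.245°.
Band runs from +142.806° eastward to -119.949°, crossing the antimeridian.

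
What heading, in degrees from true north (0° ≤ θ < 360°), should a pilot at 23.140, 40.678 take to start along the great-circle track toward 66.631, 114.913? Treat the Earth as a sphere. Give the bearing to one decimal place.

25.5°

Δλ = 114.913 − 40.678 = 74.235°.
θ = atan2( sin Δλ · cos φ₂ , cos φ₁ · sin φ₂ − sin φ₁ · cos φ₂ · cos Δλ )
  = atan2(0.38173, 0.80177) = 25.460° → normalised to [0°, 360°): 25.460°.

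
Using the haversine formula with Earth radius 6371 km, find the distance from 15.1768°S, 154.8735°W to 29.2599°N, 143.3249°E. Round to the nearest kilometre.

8266 km

Δλ = 143.3249 − -154.8735 = 298.1984°; wrapped into (−180°, 180°]: -61.8016°.
Δφ = 29.2599 − -15.1768 = 44.4367°.
a = sin²(Δφ/2) + cos φ₁ · cos φ₂ · sin²(Δλ/2) = 0.365050.
c = 2·atan2(√a, √(1−a)) = 1.29751 rad → d = 6371·c ≈ 8266.42 km.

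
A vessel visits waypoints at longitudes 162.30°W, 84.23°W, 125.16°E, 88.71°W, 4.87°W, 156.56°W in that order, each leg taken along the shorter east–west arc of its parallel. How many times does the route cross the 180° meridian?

Leg 1: -162.30° → -84.23°, shortest Δλ = 78.07° (east) — does not cross 180°.
Leg 2: -84.23° → +125.16°, shortest Δλ = -150.61° (west) — crosses 180°.
Leg 3: +125.16° → -88.71°, shortest Δλ = 146.13° (east) — crosses 180°.
Leg 4: -88.71° → -4.87°, shortest Δλ = 83.84° (east) — does not cross 180°.
Leg 5: -4.87° → -156.56°, shortest Δλ = -151.69° (west) — does not cross 180°.
Total crossings: 2.

2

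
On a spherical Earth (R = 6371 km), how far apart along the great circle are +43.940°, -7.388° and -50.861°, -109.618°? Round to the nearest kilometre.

Δλ = -109.618 − -7.388 = -102.230°.
Δφ = -50.861 − 43.940 = -94.801°.
a = sin²(Δφ/2) + cos φ₁ · cos φ₂ · sin²(Δλ/2) = 0.817243.
c = 2·atan2(√a, √(1−a)) = 2.25814 rad → d = 6371·c ≈ 14386.61 km.

14387 km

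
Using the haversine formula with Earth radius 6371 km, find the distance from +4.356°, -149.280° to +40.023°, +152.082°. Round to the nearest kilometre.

7061 km

Δλ = 152.082 − -149.280 = 301.362°; wrapped into (−180°, 180°]: -58.638°.
Δφ = 40.023 − 4.356 = 35.667°.
a = sin²(Δφ/2) + cos φ₁ · cos φ₂ · sin²(Δλ/2) = 0.276879.
c = 2·atan2(√a, √(1−a)) = 1.10823 rad → d = 6371·c ≈ 7060.56 km.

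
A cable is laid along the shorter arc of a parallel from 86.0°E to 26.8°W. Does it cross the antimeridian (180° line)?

No

Signed shortest Δλ = ((-26.8 − 86.0 + 180) mod 360) − 180 = -112.8°.
Going west by 112.8° from +86.0° reaches -26.8° without touching 180°.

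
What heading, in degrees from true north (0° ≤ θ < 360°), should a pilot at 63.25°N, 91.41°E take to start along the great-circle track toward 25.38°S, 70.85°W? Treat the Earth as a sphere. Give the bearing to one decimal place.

Δλ = -70.85 − 91.41 = -162.26°.
θ = atan2( sin Δλ · cos φ₂ , cos φ₁ · sin φ₂ − sin φ₁ · cos φ₂ · cos Δλ )
  = atan2(-0.27529, 0.57551) = -25.564° → normalised to [0°, 360°): 334.436°.

334.4°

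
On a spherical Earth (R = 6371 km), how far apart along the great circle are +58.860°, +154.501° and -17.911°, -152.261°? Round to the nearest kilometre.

Δλ = -152.261 − 154.501 = -306.762°; wrapped into (−180°, 180°]: 53.238°.
Δφ = -17.911 − 58.860 = -76.771°.
a = sin²(Δφ/2) + cos φ₁ · cos φ₂ · sin²(Δλ/2) = 0.484363.
c = 2·atan2(√a, √(1−a)) = 1.53952 rad → d = 6371·c ≈ 9808.26 km.

9808 km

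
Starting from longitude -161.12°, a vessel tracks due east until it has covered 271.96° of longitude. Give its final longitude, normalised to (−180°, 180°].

+110.84°

Start at -161.12°; shift +271.96° → +110.84°.
+110.84° already lies in (−180°, 180°].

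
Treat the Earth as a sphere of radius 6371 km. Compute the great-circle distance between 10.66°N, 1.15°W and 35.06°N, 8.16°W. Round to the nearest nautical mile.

1514 nmi

Δλ = -8.16 − -1.15 = -7.01°.
Δφ = 35.06 − 10.66 = 24.40°.
a = sin²(Δφ/2) + cos φ₁ · cos φ₂ · sin²(Δλ/2) = 0.047665.
c = 2·atan2(√a, √(1−a)) = 0.44019 rad → d = 6371·c ≈ 2804.45 km ≈ 1514.28 nmi.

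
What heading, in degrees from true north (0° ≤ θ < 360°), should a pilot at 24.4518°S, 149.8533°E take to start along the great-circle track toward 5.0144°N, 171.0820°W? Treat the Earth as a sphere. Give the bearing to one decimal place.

57.5°

Δλ = -171.0820 − 149.8533 = -320.9353°; wrapped into (−180°, 180°]: 39.0647°.
θ = atan2( sin Δλ · cos φ₂ , cos φ₁ · sin φ₂ − sin φ₁ · cos φ₂ · cos Δλ )
  = atan2(0.62779, 0.39972) = 57.514° → normalised to [0°, 360°): 57.514°.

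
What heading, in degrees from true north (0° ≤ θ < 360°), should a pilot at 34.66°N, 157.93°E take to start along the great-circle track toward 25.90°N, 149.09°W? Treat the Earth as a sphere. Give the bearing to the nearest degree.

86°

Δλ = -149.09 − 157.93 = -307.02°; wrapped into (−180°, 180°]: 52.98°.
θ = atan2( sin Δλ · cos φ₂ , cos φ₁ · sin φ₂ − sin φ₁ · cos φ₂ · cos Δλ )
  = atan2(0.71823, 0.05127) = 85.917° → normalised to [0°, 360°): 85.917°.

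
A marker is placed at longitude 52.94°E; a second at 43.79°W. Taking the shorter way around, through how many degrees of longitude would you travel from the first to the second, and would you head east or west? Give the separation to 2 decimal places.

Raw difference: -43.79 − 52.94 = -96.73°.
Normalise into (−180°, 180°]: -96.73° stays -96.73°.
Negative ⇒ the second point lies to the west; separation 96.73°.

96.73° west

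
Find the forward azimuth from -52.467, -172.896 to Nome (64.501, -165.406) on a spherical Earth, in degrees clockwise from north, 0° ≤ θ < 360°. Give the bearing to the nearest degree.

4°

Δλ = -165.406 − -172.896 = 7.490°.
θ = atan2( sin Δλ · cos φ₂ , cos φ₁ · sin φ₂ − sin φ₁ · cos φ₂ · cos Δλ )
  = atan2(0.05612, 0.88835) = 3.615° → normalised to [0°, 360°): 3.615°.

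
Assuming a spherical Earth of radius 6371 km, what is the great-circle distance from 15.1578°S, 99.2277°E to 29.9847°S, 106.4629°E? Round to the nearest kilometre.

Δλ = 106.4629 − 99.2277 = 7.2352°.
Δφ = -29.9847 − -15.1578 = -14.8269°.
a = sin²(Δφ/2) + cos φ₁ · cos φ₂ · sin²(Δλ/2) = 0.019977.
c = 2·atan2(√a, √(1−a)) = 0.28363 rad → d = 6371·c ≈ 1806.99 km.

1807 km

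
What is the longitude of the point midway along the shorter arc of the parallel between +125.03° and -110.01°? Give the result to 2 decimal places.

Signed shortest Δλ from +125.03° to -110.01° is +124.96°.
Midpoint longitude = +125.03° + (+124.96°)/2 = +125.03° + 62.48° = +187.51°.
Normalise into (−180°, 180°]: -172.49°.
(The naïve average (+125.03 + -110.01)/2 = 7.51° is on the wrong side of the globe.)

-172.49°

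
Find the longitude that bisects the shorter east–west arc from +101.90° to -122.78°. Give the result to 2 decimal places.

+169.56°

Signed shortest Δλ from +101.90° to -122.78° is +135.32°.
Midpoint longitude = +101.90° + (+135.32°)/2 = +101.90° + 67.66° = +169.56°.
(The naïve average (+101.90 + -122.78)/2 = -10.44° is on the wrong side of the globe.)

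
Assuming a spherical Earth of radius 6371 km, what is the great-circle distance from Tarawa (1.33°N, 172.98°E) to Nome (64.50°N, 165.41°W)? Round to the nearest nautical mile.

Δλ = -165.41 − 172.98 = -338.39°; wrapped into (−180°, 180°]: 21.61°.
Δφ = 64.50 − 1.33 = 63.17°.
a = sin²(Δφ/2) + cos φ₁ · cos φ₂ · sin²(Δλ/2) = 0.289453.
c = 2·atan2(√a, √(1−a)) = 1.13615 rad → d = 6371·c ≈ 7238.39 km ≈ 3908.42 nmi.

3908 nmi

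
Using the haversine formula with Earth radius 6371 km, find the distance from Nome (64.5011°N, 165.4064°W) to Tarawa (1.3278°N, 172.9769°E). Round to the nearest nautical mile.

3909 nmi

Δλ = 172.9769 − -165.4064 = 338.3833°; wrapped into (−180°, 180°]: -21.6167°.
Δφ = 1.3278 − 64.5011 = -63.1733°.
a = sin²(Δφ/2) + cos φ₁ · cos φ₂ · sin²(Δλ/2) = 0.289488.
c = 2·atan2(√a, √(1−a)) = 1.13622 rad → d = 6371·c ≈ 7238.87 km ≈ 3908.68 nmi.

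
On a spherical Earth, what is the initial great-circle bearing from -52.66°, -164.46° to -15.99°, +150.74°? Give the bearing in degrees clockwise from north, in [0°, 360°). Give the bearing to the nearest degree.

299°

Δλ = 150.74 − -164.46 = 315.20°; wrapped into (−180°, 180°]: -44.80°.
θ = atan2( sin Δλ · cos φ₂ , cos φ₁ · sin φ₂ − sin φ₁ · cos φ₂ · cos Δλ )
  = atan2(-0.67737, 0.37523) = -61.016° → normalised to [0°, 360°): 298.984°.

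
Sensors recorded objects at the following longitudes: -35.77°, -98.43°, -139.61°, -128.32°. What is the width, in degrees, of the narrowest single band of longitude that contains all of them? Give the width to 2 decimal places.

103.84°

Sort the longitudes: -139.61°, -128.32°, -98.43°, -35.77°.
Eastward gaps between consecutive values (wrapping around): 11.29°, 29.89°, 62.66°, 256.16°.
Largest gap = 256.16° ⇒ minimal covering band is its complement: 360° − 256.16° = 103.84°.
Band runs from -139.61° eastward to -35.77°.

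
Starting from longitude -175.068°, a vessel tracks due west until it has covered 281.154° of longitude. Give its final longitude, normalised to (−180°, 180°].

-96.222°

Start at -175.068°; shift −281.154° → -456.222°.
-456.222° lies outside (−180°, 180°]; add 360° → -96.222°.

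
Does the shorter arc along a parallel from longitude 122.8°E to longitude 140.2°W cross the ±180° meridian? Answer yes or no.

Yes

Naïve |-140.2 − 122.8| = 263.0° > 180°, so the shorter arc goes the other way round — across 180°.
Signed shortest Δλ = ((-140.2 − 122.8 + 180) mod 360) − 180 = 97.0°.
Going east by 97.0° from +122.8° passes through 180° before reaching -140.2°.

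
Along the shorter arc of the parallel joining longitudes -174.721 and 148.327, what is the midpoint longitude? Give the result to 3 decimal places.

Signed shortest Δλ from -174.721° to +148.327° is -36.952°.
Midpoint longitude = -174.721° + (-36.952°)/2 = -174.721° − 18.476° = -193.197°.
Normalise into (−180°, 180°]: +166.803°.
(The naïve average (-174.721 + +148.327)/2 = -13.197° is on the wrong side of the globe.)

+166.803°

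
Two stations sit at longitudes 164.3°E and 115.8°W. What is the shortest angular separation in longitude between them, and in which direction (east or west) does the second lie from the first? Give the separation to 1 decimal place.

79.9° east

Raw difference: -115.8 − 164.3 = -280.1°.
Normalise into (−180°, 180°]: -280.1° + 360° = 79.9°.
Positive ⇒ the second point lies to the east; separation 79.9°.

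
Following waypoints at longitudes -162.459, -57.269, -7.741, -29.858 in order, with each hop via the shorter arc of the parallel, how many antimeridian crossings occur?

Leg 1: -162.459° → -57.269°, shortest Δλ = 105.19° (east) — does not cross 180°.
Leg 2: -57.269° → -7.741°, shortest Δλ = 49.528° (east) — does not cross 180°.
Leg 3: -7.741° → -29.858°, shortest Δλ = -22.117° (west) — does not cross 180°.
Total crossings: 0.

0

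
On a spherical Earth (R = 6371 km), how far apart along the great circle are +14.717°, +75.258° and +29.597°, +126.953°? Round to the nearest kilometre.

5527 km

Δλ = 126.953 − 75.258 = 51.695°.
Δφ = 29.597 − 14.717 = 14.880°.
a = sin²(Δφ/2) + cos φ₁ · cos φ₂ · sin²(Δλ/2) = 0.176620.
c = 2·atan2(√a, √(1−a)) = 0.86747 rad → d = 6371·c ≈ 5526.64 km.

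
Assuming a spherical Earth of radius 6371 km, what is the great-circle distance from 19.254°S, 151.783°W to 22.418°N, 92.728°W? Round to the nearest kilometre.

7912 km

Δλ = -92.728 − -151.783 = 59.055°.
Δφ = 22.418 − -19.254 = 41.672°.
a = sin²(Δφ/2) + cos φ₁ · cos φ₂ · sin²(Δλ/2) = 0.338495.
c = 2·atan2(√a, √(1−a)) = 1.24189 rad → d = 6371·c ≈ 7912.07 km.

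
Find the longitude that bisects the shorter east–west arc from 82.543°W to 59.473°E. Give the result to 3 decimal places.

Signed shortest Δλ from -82.543° to +59.473° is +142.016°.
Midpoint longitude = -82.543° + (+142.016°)/2 = -82.543° + 71.008° = -11.535°.

11.535°W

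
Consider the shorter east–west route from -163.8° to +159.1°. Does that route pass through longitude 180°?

Yes

Naïve |159.1 − -163.8| = 322.9° > 180°, so the shorter arc goes the other way round — across 180°.
Signed shortest Δλ = ((159.1 − -163.8 + 180) mod 360) − 180 = -37.1°.
Going west by 37.1° from -163.8° passes through 180° before reaching +159.1°.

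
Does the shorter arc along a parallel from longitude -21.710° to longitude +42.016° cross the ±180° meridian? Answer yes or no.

No

Signed shortest Δλ = ((42.016 − -21.710 + 180) mod 360) − 180 = 63.726°.
Going east by 63.726° from -21.710° reaches +42.016° without touching 180°.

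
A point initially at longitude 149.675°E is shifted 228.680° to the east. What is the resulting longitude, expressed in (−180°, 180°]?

Start at +149.675°; shift +228.680° → +378.355°.
+378.355° lies outside (−180°, 180°]; subtract 360° → +18.355°.

18.355°E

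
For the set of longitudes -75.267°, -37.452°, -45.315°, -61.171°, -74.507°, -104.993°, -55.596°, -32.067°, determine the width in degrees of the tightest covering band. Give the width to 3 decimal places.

72.926°

Sort the longitudes: -104.993°, -75.267°, -74.507°, -61.171°, -55.596°, -45.315°, -37.452°, -32.067°.
Eastward gaps between consecutive values (wrapping around): 29.726°, 0.760°, 13.336°, 5.575°, 10.281°, 7.863°, 5.385°, 287.074°.
Largest gap = 287.074° ⇒ minimal covering band is its complement: 360° − 287.074° = 72.926°.
Band runs from -104.993° eastward to -32.067°.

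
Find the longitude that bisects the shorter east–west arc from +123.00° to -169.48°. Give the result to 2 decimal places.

+156.76°

Signed shortest Δλ from +123.00° to -169.48° is +67.52°.
Midpoint longitude = +123.00° + (+67.52°)/2 = +123.00° + 33.76° = +156.76°.
(The naïve average (+123.00 + -169.48)/2 = -23.24° is on the wrong side of the globe.)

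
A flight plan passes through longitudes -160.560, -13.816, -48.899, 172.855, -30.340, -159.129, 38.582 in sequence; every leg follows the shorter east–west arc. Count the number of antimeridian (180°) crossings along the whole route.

3

Leg 1: -160.560° → -13.816°, shortest Δλ = 146.744° (east) — does not cross 180°.
Leg 2: -13.816° → -48.899°, shortest Δλ = -35.083° (west) — does not cross 180°.
Leg 3: -48.899° → +172.855°, shortest Δλ = -138.246° (west) — crosses 180°.
Leg 4: +172.855° → -30.340°, shortest Δλ = 156.805° (east) — crosses 180°.
Leg 5: -30.340° → -159.129°, shortest Δλ = -128.789° (west) — does not cross 180°.
Leg 6: -159.129° → +38.582°, shortest Δλ = -162.289° (west) — crosses 180°.
Total crossings: 3.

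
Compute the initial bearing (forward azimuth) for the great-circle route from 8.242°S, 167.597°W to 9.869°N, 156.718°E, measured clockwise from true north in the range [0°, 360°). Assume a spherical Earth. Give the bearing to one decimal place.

Δλ = 156.718 − -167.597 = 324.315°; wrapped into (−180°, 180°]: -35.685°.
θ = atan2( sin Δλ · cos φ₂ , cos φ₁ · sin φ₂ − sin φ₁ · cos φ₂ · cos Δλ )
  = atan2(-0.57470, 0.28434) = -63.675° → normalised to [0°, 360°): 296.325°.

296.3°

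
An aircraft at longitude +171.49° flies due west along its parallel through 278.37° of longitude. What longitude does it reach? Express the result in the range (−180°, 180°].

Start at +171.49°; shift −278.37° → -106.88°.
-106.88° already lies in (−180°, 180°].

-106.88°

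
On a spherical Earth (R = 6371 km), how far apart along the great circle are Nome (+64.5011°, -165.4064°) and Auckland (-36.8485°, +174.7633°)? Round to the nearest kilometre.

Δλ = 174.7633 − -165.4064 = 340.1697°; wrapped into (−180°, 180°]: -19.8303°.
Δφ = -36.8485 − 64.5011 = -101.3496°.
a = sin²(Δφ/2) + cos φ₁ · cos φ₂ · sin²(Δλ/2) = 0.608611.
c = 2·atan2(√a, √(1−a)) = 1.78976 rad → d = 6371·c ≈ 11402.59 km.

11403 km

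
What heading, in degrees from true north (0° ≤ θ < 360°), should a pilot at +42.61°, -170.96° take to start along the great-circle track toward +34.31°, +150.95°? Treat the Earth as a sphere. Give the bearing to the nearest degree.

267°

Δλ = 150.95 − -170.96 = 321.91°; wrapped into (−180°, 180°]: -38.09°.
θ = atan2( sin Δλ · cos φ₂ , cos φ₁ · sin φ₂ − sin φ₁ · cos φ₂ · cos Δλ )
  = atan2(-0.50956, -0.02527) = -92.839° → normalised to [0°, 360°): 267.161°.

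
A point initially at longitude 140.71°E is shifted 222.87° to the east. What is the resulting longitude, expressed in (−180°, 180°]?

3.58°E

Start at +140.71°; shift +222.87° → +363.58°.
+363.58° lies outside (−180°, 180°]; subtract 360° → +3.58°.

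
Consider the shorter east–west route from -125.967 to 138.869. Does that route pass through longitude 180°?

Naïve |138.869 − -125.967| = 264.836° > 180°, so the shorter arc goes the other way round — across 180°.
Signed shortest Δλ = ((138.869 − -125.967 + 180) mod 360) − 180 = -95.164°.
Going west by 95.164° from -125.967° passes through 180° before reaching +138.869°.

Yes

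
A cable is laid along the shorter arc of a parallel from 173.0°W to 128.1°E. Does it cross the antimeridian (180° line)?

Naïve |128.1 − -173.0| = 301.1° > 180°, so the shorter arc goes the other way round — across 180°.
Signed shortest Δλ = ((128.1 − -173.0 + 180) mod 360) − 180 = -58.9°.
Going west by 58.9° from -173.0° passes through 180° before reaching +128.1°.

Yes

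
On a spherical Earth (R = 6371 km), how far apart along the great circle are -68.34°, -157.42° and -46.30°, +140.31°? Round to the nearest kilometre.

4199 km

Δλ = 140.31 − -157.42 = 297.73°; wrapped into (−180°, 180°]: -62.27°.
Δφ = -46.30 − -68.34 = 22.04°.
a = sin²(Δφ/2) + cos φ₁ · cos φ₂ · sin²(Δλ/2) = 0.104713.
c = 2·atan2(√a, √(1−a)) = 0.65905 rad → d = 6371·c ≈ 4198.82 km.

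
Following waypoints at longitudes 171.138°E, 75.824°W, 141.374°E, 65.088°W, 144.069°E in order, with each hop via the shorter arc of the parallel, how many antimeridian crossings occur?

Leg 1: +171.138° → -75.824°, shortest Δλ = 113.038° (east) — crosses 180°.
Leg 2: -75.824° → +141.374°, shortest Δλ = -142.802° (west) — crosses 180°.
Leg 3: +141.374° → -65.088°, shortest Δλ = 153.538° (east) — crosses 180°.
Leg 4: -65.088° → +144.069°, shortest Δλ = -150.843° (west) — crosses 180°.
Total crossings: 4.

4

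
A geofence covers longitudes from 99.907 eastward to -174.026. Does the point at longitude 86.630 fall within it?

No

Band width going east from +99.907° to -174.026°: ((-174.026 − 99.907) mod 360) = 86.067°.
Offset of +86.630° east of the west edge: ((86.630 − 99.907) mod 360) = 346.723°.
346.723° > 86.067° ⇒ outside.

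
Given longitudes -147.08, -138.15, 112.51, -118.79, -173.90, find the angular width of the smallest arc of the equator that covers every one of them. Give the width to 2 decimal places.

Sort the longitudes: -173.90°, -147.08°, -138.15°, -118.79°, +112.51°.
Eastward gaps between consecutive values (wrapping around): 26.82°, 8.93°, 19.36°, 231.30°, 73.59°.
Largest gap = 231.30° ⇒ minimal covering band is its complement: 360° − 231.30° = 128.70°.
Band runs from +112.51° eastward to -118.79°, crossing the antimeridian.

128.70°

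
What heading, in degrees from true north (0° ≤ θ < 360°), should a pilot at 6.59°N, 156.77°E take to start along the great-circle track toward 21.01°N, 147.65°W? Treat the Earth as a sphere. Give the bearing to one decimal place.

Δλ = -147.65 − 156.77 = -304.42°; wrapped into (−180°, 180°]: 55.58°.
θ = atan2( sin Δλ · cos φ₂ , cos φ₁ · sin φ₂ − sin φ₁ · cos φ₂ · cos Δλ )
  = atan2(0.77007, 0.29560) = 69.000° → normalised to [0°, 360°): 69.000°.

69.0°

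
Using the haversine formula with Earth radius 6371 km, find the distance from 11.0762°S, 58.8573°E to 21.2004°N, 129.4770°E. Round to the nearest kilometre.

Δλ = 129.4770 − 58.8573 = 70.6197°.
Δφ = 21.2004 − -11.0762 = 32.2766°.
a = sin²(Δφ/2) + cos φ₁ · cos φ₂ · sin²(Δλ/2) = 0.382929.
c = 2·atan2(√a, √(1−a)) = 1.33446 rad → d = 6371·c ≈ 8501.85 km.

8502 km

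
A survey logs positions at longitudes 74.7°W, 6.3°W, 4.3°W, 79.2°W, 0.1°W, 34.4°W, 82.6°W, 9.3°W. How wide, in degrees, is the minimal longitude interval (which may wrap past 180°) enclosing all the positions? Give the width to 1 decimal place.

Sort the longitudes: -82.6°, -79.2°, -74.7°, -34.4°, -9.3°, -6.3°, -4.3°, -0.1°.
Eastward gaps between consecutive values (wrapping around): 3.4°, 4.5°, 40.3°, 25.1°, 3.0°, 2.0°, 4.2°, 277.5°.
Largest gap = 277.5° ⇒ minimal covering band is its complement: 360° − 277.5° = 82.5°.
Band runs from -82.6° eastward to -0.1°.

82.5°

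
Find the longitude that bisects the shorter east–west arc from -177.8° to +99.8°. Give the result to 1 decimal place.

Signed shortest Δλ from -177.8° to +99.8° is -82.4°.
Midpoint longitude = -177.8° + (-82.4°)/2 = -177.8° − 41.2° = -219.0°.
Normalise into (−180°, 180°]: +141.0°.
(The naïve average (-177.8 + +99.8)/2 = -39.0° is on the wrong side of the globe.)

+141.0°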